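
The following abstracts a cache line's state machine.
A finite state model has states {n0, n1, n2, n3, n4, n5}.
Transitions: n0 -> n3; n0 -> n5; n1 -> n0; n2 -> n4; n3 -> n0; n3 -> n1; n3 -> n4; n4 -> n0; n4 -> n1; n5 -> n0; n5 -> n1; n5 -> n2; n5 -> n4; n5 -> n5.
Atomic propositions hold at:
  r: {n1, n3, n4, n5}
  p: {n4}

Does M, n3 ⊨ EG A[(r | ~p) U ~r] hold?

Yes

Sat(~p) = {n0, n1, n2, n3, n5}
Sat(r | ~p) = {n0, n1, n2, n3, n4, n5}
Sat(~r) = {n0, n2}
A[(r | ~p) U ~r]: least fixpoint, start Z0 = Sat(~r) = {n0, n2}, add states in Sat(r | ~p) with every successor in Z. Z1 = {n0, n1, n2}; Z2 = {n0, n1, n2, n4}; Z3 = {n0, n1, n2, n3, n4}; fixed.
Sat(A[(r | ~p) U ~r]) = {n0, n1, n2, n3, n4}
EG A[(r | ~p) U ~r]: greatest fixpoint, start Z0 = {n0, n1, n2, n3, n4}, keep only states in Sat with some successor in Z. Already a fixed point.
Sat(EG A[(r | ~p) U ~r]) = {n0, n1, n2, n3, n4}
n3 ∈ Sat(EG A[(r | ~p) U ~r]) = {n0, n1, n2, n3, n4}, so the formula holds at n3.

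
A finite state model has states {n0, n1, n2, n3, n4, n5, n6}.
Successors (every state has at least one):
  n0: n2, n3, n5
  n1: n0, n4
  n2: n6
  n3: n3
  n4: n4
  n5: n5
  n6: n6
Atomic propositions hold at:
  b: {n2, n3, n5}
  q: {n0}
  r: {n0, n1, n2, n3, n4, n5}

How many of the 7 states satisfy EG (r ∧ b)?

Sat(r ∧ b) = {n2, n3, n5}
EG (r ∧ b): greatest fixpoint, start Z0 = {n2, n3, n5}, keep only states in Sat with some successor in Z. Z1 = {n3, n5}; fixed.
Sat(EG (r ∧ b)) = {n3, n5}
|Sat(EG (r ∧ b))| = |{n3, n5}| = 2.

2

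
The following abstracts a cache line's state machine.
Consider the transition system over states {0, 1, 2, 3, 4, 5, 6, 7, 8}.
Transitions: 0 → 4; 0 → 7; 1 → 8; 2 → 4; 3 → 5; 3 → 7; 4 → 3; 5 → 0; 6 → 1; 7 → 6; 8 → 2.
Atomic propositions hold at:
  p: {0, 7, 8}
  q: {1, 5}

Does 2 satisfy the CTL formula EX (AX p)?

No

Sat(AX p) = {s : every successor in {0, 7, 8}} = {1, 5}
Sat(EX (AX p)) = {s : some successor in {1, 5}} = {3, 6}
2 ∉ Sat(EX (AX p)) = {3, 6}, so the formula does not hold at 2.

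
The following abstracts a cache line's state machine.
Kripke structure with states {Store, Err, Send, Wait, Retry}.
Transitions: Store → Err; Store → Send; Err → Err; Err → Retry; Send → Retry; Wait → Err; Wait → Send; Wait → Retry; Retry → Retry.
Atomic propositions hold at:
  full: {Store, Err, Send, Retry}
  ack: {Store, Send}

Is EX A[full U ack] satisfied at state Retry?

A[full U ack]: least fixpoint, start Z0 = Sat(ack) = {Store, Send}, add states in Sat(full) with every successor in Z. Already a fixed point.
Sat(A[full U ack]) = {Store, Send}
Sat(EX A[full U ack]) = {s : some successor in {Store, Send}} = {Store, Wait}
Retry ∉ Sat(EX A[full U ack]) = {Store, Wait}, so the formula does not hold at Retry.

No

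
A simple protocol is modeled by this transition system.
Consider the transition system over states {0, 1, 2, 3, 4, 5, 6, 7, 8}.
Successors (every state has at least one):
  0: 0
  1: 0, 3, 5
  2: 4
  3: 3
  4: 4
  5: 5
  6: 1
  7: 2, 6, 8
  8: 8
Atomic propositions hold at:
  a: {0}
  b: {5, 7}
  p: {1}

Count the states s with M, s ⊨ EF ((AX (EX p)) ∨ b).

4

Sat(EX p) = {s : some successor in {1}} = {6}
Sat(AX (EX p)) = {s : every successor in {6}} = ∅
Sat((AX (EX p)) ∨ b) = {5, 7}
EF ((AX (EX p)) ∨ b): least fixpoint, start Z0 = {5, 7}, add states with some successor in Z. Z1 = {1, 5, 7}; Z2 = {1, 5, 6, 7}; fixed.
Sat(EF ((AX (EX p)) ∨ b)) = {1, 5, 6, 7}
|Sat(EF ((AX (EX p)) ∨ b))| = |{1, 5, 6, 7}| = 4.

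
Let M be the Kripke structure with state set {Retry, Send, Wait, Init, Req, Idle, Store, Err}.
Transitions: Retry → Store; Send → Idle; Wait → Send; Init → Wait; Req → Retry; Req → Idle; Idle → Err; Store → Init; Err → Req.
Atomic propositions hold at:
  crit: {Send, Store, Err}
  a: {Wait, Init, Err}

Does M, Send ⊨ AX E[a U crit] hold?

No

E[a U crit]: least fixpoint, start Z0 = Sat(crit) = {Send, Store, Err}, add states in Sat(a) with some successor in Z. Z1 = {Send, Wait, Store, Err}; Z2 = {Send, Wait, Init, Store, Err}; fixed.
Sat(E[a U crit]) = {Send, Wait, Init, Store, Err}
Sat(AX E[a U crit]) = {s : every successor in {Send, Wait, Init, Store, Err}} = {Retry, Wait, Init, Idle, Store}
Send ∉ Sat(AX E[a U crit]) = {Retry, Wait, Init, Idle, Store}, so the formula does not hold at Send.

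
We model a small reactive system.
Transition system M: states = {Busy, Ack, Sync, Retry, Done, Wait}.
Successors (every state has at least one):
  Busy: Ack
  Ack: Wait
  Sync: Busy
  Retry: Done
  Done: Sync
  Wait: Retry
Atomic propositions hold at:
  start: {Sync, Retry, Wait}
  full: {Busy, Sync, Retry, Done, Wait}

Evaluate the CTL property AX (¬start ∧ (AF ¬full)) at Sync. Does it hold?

Sat(¬start) = {Busy, Ack, Done}
Sat(¬full) = {Ack}
AF ¬full: least fixpoint, start Z0 = {Ack}, add states with every successor in Z. Z1 = {Busy, Ack}; Z2 = {Busy, Ack, Sync}; Z3 = {Busy, Ack, Sync, Done}; Z4 = {Busy, Ack, Sync, Retry, Done}; Z5 = {Busy, Ack, Sync, Retry, Done, Wait}; fixed.
Sat(AF ¬full) = {Busy, Ack, Sync, Retry, Done, Wait}
Sat(¬start ∧ (AF ¬full)) = {Busy, Ack, Done}
Sat(AX (¬start ∧ (AF ¬full))) = {s : every successor in {Busy, Ack, Done}} = {Busy, Sync, Retry}
Sync ∈ Sat(AX (¬start ∧ (AF ¬full))) = {Busy, Sync, Retry}, so the formula holds at Sync.

Yes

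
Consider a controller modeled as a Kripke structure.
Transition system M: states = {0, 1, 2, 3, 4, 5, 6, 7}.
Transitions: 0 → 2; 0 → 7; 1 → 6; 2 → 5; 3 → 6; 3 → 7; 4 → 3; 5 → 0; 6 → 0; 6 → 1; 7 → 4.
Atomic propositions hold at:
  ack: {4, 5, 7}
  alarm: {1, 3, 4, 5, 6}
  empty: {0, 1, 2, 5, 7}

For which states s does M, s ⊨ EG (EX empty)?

Sat(EX empty) = {s : some successor in {0, 1, 2, 5, 7}} = {0, 2, 3, 5, 6}
EG (EX empty): greatest fixpoint, start Z0 = {0, 2, 3, 5, 6}, keep only states in Sat with some successor in Z. Already a fixed point.
Sat(EG (EX empty)) = {0, 2, 3, 5, 6}

{0, 2, 3, 5, 6}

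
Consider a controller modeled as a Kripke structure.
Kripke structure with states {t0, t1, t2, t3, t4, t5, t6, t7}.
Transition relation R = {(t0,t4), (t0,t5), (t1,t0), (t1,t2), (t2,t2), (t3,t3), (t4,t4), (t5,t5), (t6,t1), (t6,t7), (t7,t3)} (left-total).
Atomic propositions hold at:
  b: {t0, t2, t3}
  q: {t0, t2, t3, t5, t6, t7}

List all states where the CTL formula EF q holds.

{t0, t1, t2, t3, t5, t6, t7}

EF q: least fixpoint, start Z0 = {t0, t2, t3, t5, t6, t7}, add states with some successor in Z. Z1 = {t0, t1, t2, t3, t5, t6, t7}; fixed.
Sat(EF q) = {t0, t1, t2, t3, t5, t6, t7}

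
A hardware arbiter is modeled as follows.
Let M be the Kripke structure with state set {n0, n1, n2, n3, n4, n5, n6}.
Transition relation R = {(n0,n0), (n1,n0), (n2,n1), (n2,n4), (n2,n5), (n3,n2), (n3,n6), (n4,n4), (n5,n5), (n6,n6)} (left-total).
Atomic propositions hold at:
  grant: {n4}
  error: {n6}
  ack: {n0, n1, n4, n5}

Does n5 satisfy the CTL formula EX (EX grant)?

Sat(EX grant) = {s : some successor in {n4}} = {n2, n4}
Sat(EX (EX grant)) = {s : some successor in {n2, n4}} = {n2, n3, n4}
n5 ∉ Sat(EX (EX grant)) = {n2, n3, n4}, so the formula does not hold at n5.

No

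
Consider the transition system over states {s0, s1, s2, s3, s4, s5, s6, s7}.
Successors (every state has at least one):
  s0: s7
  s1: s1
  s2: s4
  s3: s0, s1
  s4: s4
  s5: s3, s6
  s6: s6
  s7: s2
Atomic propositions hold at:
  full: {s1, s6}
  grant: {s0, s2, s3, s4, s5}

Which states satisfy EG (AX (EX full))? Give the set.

Sat(EX full) = {s : some successor in {s1, s6}} = {s1, s3, s5, s6}
Sat(AX (EX full)) = {s : every successor in {s1, s3, s5, s6}} = {s1, s5, s6}
EG (AX (EX full)): greatest fixpoint, start Z0 = {s1, s5, s6}, keep only states in Sat with some successor in Z. Already a fixed point.
Sat(EG (AX (EX full))) = {s1, s5, s6}

{s1, s5, s6}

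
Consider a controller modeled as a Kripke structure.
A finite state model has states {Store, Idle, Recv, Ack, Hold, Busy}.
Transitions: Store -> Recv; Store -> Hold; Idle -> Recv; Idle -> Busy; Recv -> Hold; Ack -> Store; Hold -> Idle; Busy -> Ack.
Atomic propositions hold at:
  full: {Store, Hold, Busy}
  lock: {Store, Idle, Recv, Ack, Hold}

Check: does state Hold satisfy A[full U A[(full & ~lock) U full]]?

Sat(~lock) = {Busy}
Sat(full & ~lock) = {Busy}
A[(full & ~lock) U full]: least fixpoint, start Z0 = Sat(full) = {Store, Hold, Busy}, add states in Sat(full & ~lock) with every successor in Z. Already a fixed point.
Sat(A[(full & ~lock) U full]) = {Store, Hold, Busy}
A[full U A[(full & ~lock) U full]]: least fixpoint, start Z0 = Sat(A[(full & ~lock) U full]) = {Store, Hold, Busy}, add states in Sat(full) with every successor in Z. Already a fixed point.
Sat(A[full U A[(full & ~lock) U full]]) = {Store, Hold, Busy}
Hold ∈ Sat(A[full U A[(full & ~lock) U full]]) = {Store, Hold, Busy}, so the formula holds at Hold.

Yes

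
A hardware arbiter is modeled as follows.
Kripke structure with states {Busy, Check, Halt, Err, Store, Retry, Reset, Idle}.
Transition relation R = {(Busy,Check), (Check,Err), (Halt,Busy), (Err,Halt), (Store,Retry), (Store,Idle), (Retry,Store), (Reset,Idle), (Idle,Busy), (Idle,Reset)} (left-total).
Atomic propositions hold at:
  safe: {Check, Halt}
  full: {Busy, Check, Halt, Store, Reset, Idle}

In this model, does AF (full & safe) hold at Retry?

No

Sat(full & safe) = {Check, Halt}
AF (full & safe): least fixpoint, start Z0 = {Check, Halt}, add states with every successor in Z. Z1 = {Busy, Check, Halt, Err}; fixed.
Sat(AF (full & safe)) = {Busy, Check, Halt, Err}
Retry ∉ Sat(AF (full & safe)) = {Busy, Check, Halt, Err}, so the formula does not hold at Retry.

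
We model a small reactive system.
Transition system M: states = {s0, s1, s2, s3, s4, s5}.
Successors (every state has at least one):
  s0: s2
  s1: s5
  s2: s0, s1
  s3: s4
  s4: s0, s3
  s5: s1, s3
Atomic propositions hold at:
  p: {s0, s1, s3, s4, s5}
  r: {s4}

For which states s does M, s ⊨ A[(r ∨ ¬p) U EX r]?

Sat(¬p) = {s2}
Sat(r ∨ ¬p) = {s2, s4}
Sat(EX r) = {s : some successor in {s4}} = {s3}
A[(r ∨ ¬p) U EX r]: least fixpoint, start Z0 = Sat(EX r) = {s3}, add states in Sat(r ∨ ¬p) with every successor in Z. Already a fixed point.
Sat(A[(r ∨ ¬p) U EX r]) = {s3}

{s3}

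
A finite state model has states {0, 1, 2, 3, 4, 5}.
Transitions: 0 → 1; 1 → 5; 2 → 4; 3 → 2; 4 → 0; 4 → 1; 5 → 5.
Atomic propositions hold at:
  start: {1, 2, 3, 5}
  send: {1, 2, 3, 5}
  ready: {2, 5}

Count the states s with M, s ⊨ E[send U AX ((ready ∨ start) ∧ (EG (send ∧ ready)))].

Sat(ready ∨ start) = {1, 2, 3, 5}
Sat(send ∧ ready) = {2, 5}
EG (send ∧ ready): greatest fixpoint, start Z0 = {2, 5}, keep only states in Sat with some successor in Z. Z1 = {5}; fixed.
Sat(EG (send ∧ ready)) = {5}
Sat((ready ∨ start) ∧ (EG (send ∧ ready))) = {5}
Sat(AX ((ready ∨ start) ∧ (EG (send ∧ ready)))) = {s : every successor in {5}} = {1, 5}
E[send U AX ((ready ∨ start) ∧ (EG (send ∧ ready)))]: least fixpoint, start Z0 = Sat(AX ((ready ∨ start) ∧ (EG (send ∧ ready)))) = {1, 5}, add states in Sat(send) with some successor in Z. Already a fixed point.
Sat(E[send U AX ((ready ∨ start) ∧ (EG (send ∧ ready)))]) = {1, 5}
|Sat(E[send U AX ((ready ∨ start) ∧ (EG (send ∧ ready)))])| = |{1, 5}| = 2.

2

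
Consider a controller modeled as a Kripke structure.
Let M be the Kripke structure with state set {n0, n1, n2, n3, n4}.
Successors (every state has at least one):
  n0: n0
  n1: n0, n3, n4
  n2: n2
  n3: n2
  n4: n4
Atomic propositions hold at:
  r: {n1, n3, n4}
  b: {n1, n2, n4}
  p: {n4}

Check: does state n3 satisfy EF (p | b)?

Yes

Sat(p | b) = {n1, n2, n4}
EF (p | b): least fixpoint, start Z0 = {n1, n2, n4}, add states with some successor in Z. Z1 = {n1, n2, n3, n4}; fixed.
Sat(EF (p | b)) = {n1, n2, n3, n4}
n3 ∈ Sat(EF (p | b)) = {n1, n2, n3, n4}, so the formula holds at n3.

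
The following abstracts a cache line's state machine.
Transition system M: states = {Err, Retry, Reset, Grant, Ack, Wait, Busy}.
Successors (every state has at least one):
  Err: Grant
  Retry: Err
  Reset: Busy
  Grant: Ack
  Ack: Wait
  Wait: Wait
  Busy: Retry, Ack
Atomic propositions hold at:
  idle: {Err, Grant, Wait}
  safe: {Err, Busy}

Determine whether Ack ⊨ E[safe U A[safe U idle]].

No

A[safe U idle]: least fixpoint, start Z0 = Sat(idle) = {Err, Grant, Wait}, add states in Sat(safe) with every successor in Z. Already a fixed point.
Sat(A[safe U idle]) = {Err, Grant, Wait}
E[safe U A[safe U idle]]: least fixpoint, start Z0 = Sat(A[safe U idle]) = {Err, Grant, Wait}, add states in Sat(safe) with some successor in Z. Already a fixed point.
Sat(E[safe U A[safe U idle]]) = {Err, Grant, Wait}
Ack ∉ Sat(E[safe U A[safe U idle]]) = {Err, Grant, Wait}, so the formula does not hold at Ack.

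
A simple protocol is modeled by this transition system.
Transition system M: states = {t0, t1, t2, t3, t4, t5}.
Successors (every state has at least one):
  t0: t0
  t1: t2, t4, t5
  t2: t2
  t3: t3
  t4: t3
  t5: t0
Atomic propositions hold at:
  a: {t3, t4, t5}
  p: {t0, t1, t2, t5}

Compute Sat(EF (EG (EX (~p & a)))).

Sat(~p) = {t3, t4}
Sat(~p & a) = {t3, t4}
Sat(EX (~p & a)) = {s : some successor in {t3, t4}} = {t1, t3, t4}
EG (EX (~p & a)): greatest fixpoint, start Z0 = {t1, t3, t4}, keep only states in Sat with some successor in Z. Already a fixed point.
Sat(EG (EX (~p & a))) = {t1, t3, t4}
EF (EG (EX (~p & a))): least fixpoint, start Z0 = {t1, t3, t4}, add states with some successor in Z. Already a fixed point.
Sat(EF (EG (EX (~p & a)))) = {t1, t3, t4}

{t1, t3, t4}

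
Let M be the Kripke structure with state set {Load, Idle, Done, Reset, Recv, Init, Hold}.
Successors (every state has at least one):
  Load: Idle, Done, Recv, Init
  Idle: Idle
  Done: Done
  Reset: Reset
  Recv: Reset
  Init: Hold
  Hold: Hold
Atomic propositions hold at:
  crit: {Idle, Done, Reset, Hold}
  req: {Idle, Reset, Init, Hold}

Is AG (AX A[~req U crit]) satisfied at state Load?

Sat(~req) = {Load, Done, Recv}
A[~req U crit]: least fixpoint, start Z0 = Sat(crit) = {Idle, Done, Reset, Hold}, add states in Sat(~req) with every successor in Z. Z1 = {Idle, Done, Reset, Recv, Hold}; fixed.
Sat(A[~req U crit]) = {Idle, Done, Reset, Recv, Hold}
Sat(AX A[~req U crit]) = {s : every successor in {Idle, Done, Reset, Recv, Hold}} = {Idle, Done, Reset, Recv, Init, Hold}
AG (AX A[~req U crit]): greatest fixpoint, start Z0 = {Idle, Done, Reset, Recv, Init, Hold}, keep only states in Sat with every successor in Z. Already a fixed point.
Sat(AG (AX A[~req U crit])) = {Idle, Done, Reset, Recv, Init, Hold}
Load ∉ Sat(AG (AX A[~req U crit])) = {Idle, Done, Reset, Recv, Init, Hold}, so the formula does not hold at Load.

No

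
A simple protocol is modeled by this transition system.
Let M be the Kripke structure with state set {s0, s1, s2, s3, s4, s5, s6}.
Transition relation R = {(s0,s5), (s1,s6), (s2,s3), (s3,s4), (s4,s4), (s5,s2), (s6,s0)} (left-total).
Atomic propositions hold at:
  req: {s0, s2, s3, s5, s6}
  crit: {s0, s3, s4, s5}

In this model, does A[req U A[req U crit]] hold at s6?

A[req U crit]: least fixpoint, start Z0 = Sat(crit) = {s0, s3, s4, s5}, add states in Sat(req) with every successor in Z. Z1 = {s0, s2, s3, s4, s5, s6}; fixed.
Sat(A[req U crit]) = {s0, s2, s3, s4, s5, s6}
A[req U A[req U crit]]: least fixpoint, start Z0 = Sat(A[req U crit]) = {s0, s2, s3, s4, s5, s6}, add states in Sat(req) with every successor in Z. Already a fixed point.
Sat(A[req U A[req U crit]]) = {s0, s2, s3, s4, s5, s6}
s6 ∈ Sat(A[req U A[req U crit]]) = {s0, s2, s3, s4, s5, s6}, so the formula holds at s6.

Yes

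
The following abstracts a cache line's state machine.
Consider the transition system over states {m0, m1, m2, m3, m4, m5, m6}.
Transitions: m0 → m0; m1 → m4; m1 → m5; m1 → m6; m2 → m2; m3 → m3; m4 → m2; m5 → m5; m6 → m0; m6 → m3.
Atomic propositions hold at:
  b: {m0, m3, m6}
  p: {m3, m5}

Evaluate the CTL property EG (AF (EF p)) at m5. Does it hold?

Yes

EF p: least fixpoint, start Z0 = {m3, m5}, add states with some successor in Z. Z1 = {m1, m3, m5, m6}; fixed.
Sat(EF p) = {m1, m3, m5, m6}
AF (EF p): least fixpoint, start Z0 = {m1, m3, m5, m6}, add states with every successor in Z. Already a fixed point.
Sat(AF (EF p)) = {m1, m3, m5, m6}
EG (AF (EF p)): greatest fixpoint, start Z0 = {m1, m3, m5, m6}, keep only states in Sat with some successor in Z. Already a fixed point.
Sat(EG (AF (EF p))) = {m1, m3, m5, m6}
m5 ∈ Sat(EG (AF (EF p))) = {m1, m3, m5, m6}, so the formula holds at m5.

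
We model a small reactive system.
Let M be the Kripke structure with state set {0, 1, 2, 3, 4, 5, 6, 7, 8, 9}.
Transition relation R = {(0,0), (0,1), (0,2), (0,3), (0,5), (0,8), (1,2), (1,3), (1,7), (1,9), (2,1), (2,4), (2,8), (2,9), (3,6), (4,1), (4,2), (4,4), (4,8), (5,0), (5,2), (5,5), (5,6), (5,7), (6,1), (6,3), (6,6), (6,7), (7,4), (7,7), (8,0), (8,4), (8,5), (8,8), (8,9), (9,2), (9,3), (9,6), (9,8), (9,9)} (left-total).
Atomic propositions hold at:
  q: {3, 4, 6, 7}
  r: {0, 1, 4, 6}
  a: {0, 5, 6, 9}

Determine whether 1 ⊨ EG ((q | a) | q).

Sat(q | a) = {0, 3, 4, 5, 6, 7, 9}
Sat((q | a) | q) = {0, 3, 4, 5, 6, 7, 9}
EG ((q | a) | q): greatest fixpoint, start Z0 = {0, 3, 4, 5, 6, 7, 9}, keep only states in Sat with some successor in Z. Already a fixed point.
Sat(EG ((q | a) | q)) = {0, 3, 4, 5, 6, 7, 9}
1 ∉ Sat(EG ((q | a) | q)) = {0, 3, 4, 5, 6, 7, 9}, so the formula does not hold at 1.

No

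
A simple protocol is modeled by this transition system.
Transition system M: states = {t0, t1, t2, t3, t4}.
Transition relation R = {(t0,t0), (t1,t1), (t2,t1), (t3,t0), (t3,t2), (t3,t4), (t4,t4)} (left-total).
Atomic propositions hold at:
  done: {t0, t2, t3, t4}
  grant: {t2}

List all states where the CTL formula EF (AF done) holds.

AF done: least fixpoint, start Z0 = {t0, t2, t3, t4}, add states with every successor in Z. Already a fixed point.
Sat(AF done) = {t0, t2, t3, t4}
EF (AF done): least fixpoint, start Z0 = {t0, t2, t3, t4}, add states with some successor in Z. Already a fixed point.
Sat(EF (AF done)) = {t0, t2, t3, t4}

{t0, t2, t3, t4}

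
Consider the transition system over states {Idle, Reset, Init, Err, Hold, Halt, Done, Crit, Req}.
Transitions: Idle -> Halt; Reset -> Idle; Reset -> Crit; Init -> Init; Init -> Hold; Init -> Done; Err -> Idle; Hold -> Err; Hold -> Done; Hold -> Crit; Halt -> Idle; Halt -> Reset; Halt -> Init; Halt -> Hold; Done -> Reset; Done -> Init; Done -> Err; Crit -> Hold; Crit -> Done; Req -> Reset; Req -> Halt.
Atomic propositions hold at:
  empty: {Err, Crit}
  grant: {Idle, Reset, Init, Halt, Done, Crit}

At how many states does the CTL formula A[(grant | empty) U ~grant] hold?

Sat(grant | empty) = {Idle, Reset, Init, Err, Halt, Done, Crit}
Sat(~grant) = {Err, Hold, Req}
A[(grant | empty) U ~grant]: least fixpoint, start Z0 = Sat(~grant) = {Err, Hold, Req}, add states in Sat(grant | empty) with every successor in Z. Already a fixed point.
Sat(A[(grant | empty) U ~grant]) = {Err, Hold, Req}
|Sat(A[(grant | empty) U ~grant])| = |{Err, Hold, Req}| = 3.

3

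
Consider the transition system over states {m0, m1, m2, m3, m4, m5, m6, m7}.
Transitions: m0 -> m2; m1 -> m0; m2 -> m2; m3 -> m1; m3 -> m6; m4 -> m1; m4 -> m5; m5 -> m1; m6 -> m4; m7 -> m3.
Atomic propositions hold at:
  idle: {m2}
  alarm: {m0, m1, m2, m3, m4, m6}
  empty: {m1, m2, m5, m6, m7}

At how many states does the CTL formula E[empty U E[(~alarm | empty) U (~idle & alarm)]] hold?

Sat(~alarm) = {m5, m7}
Sat(~alarm | empty) = {m1, m2, m5, m6, m7}
Sat(~idle) = {m0, m1, m3, m4, m5, m6, m7}
Sat(~idle & alarm) = {m0, m1, m3, m4, m6}
E[(~alarm | empty) U (~idle & alarm)]: least fixpoint, start Z0 = Sat((~idle & alarm)) = {m0, m1, m3, m4, m6}, add states in Sat(~alarm | empty) with some successor in Z. Z1 = {m0, m1, m3, m4, m5, m6, m7}; fixed.
Sat(E[(~alarm | empty) U (~idle & alarm)]) = {m0, m1, m3, m4, m5, m6, m7}
E[empty U E[(~alarm | empty) U (~idle & alarm)]]: least fixpoint, start Z0 = Sat(E[(~alarm | empty) U (~idle & alarm)]) = {m0, m1, m3, m4, m5, m6, m7}, add states in Sat(empty) with some successor in Z. Already a fixed point.
Sat(E[empty U E[(~alarm | empty) U (~idle & alarm)]]) = {m0, m1, m3, m4, m5, m6, m7}
|Sat(E[empty U E[(~alarm | empty) U (~idle & alarm)]])| = |{m0, m1, m3, m4, m5, m6, m7}| = 7.

7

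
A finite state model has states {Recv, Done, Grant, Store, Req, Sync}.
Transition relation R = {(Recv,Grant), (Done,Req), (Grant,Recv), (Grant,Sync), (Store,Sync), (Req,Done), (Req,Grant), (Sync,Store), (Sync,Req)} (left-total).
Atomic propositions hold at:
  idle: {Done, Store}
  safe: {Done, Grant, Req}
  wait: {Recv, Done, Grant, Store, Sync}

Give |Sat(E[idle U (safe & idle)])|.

Sat(safe & idle) = {Done}
E[idle U (safe & idle)]: least fixpoint, start Z0 = Sat((safe & idle)) = {Done}, add states in Sat(idle) with some successor in Z. Already a fixed point.
Sat(E[idle U (safe & idle)]) = {Done}
|Sat(E[idle U (safe & idle)])| = |{Done}| = 1.

1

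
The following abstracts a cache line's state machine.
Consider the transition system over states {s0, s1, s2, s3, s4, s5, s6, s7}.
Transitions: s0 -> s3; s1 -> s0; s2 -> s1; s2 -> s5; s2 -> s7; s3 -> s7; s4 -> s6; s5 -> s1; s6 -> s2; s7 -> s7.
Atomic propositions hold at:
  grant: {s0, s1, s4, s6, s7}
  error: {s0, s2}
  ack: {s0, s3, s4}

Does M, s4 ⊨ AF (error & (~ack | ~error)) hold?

Sat(~ack) = {s1, s2, s5, s6, s7}
Sat(~error) = {s1, s3, s4, s5, s6, s7}
Sat(~ack | ~error) = {s1, s2, s3, s4, s5, s6, s7}
Sat(error & (~ack | ~error)) = {s2}
AF (error & (~ack | ~error)): least fixpoint, start Z0 = {s2}, add states with every successor in Z. Z1 = {s2, s6}; Z2 = {s2, s4, s6}; fixed.
Sat(AF (error & (~ack | ~error))) = {s2, s4, s6}
s4 ∈ Sat(AF (error & (~ack | ~error))) = {s2, s4, s6}, so the formula holds at s4.

Yes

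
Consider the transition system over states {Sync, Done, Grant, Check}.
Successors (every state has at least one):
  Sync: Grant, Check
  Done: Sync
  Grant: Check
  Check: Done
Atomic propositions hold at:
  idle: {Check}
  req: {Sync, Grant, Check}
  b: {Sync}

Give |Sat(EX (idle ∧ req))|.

2

Sat(idle ∧ req) = {Check}
Sat(EX (idle ∧ req)) = {s : some successor in {Check}} = {Sync, Grant}
|Sat(EX (idle ∧ req))| = |{Sync, Grant}| = 2.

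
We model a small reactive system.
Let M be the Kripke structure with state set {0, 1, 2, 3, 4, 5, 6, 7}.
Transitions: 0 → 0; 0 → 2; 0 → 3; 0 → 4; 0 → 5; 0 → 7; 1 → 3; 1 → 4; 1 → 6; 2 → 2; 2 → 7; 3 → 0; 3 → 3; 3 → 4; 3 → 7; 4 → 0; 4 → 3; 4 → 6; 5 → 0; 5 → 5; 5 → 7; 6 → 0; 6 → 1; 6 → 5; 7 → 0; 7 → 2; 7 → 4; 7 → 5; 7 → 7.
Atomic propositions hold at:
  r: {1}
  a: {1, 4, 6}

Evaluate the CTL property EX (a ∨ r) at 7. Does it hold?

Sat(a ∨ r) = {1, 4, 6}
Sat(EX (a ∨ r)) = {s : some successor in {1, 4, 6}} = {0, 1, 3, 4, 6, 7}
7 ∈ Sat(EX (a ∨ r)) = {0, 1, 3, 4, 6, 7}, so the formula holds at 7.

Yes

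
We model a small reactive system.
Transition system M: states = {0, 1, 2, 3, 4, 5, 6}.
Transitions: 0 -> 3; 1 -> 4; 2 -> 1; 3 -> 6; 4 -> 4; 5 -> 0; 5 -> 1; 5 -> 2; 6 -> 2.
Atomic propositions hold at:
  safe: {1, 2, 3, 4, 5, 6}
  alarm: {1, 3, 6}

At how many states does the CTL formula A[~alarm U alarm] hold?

6

Sat(~alarm) = {0, 2, 4, 5}
A[~alarm U alarm]: least fixpoint, start Z0 = Sat(alarm) = {1, 3, 6}, add states in Sat(~alarm) with every successor in Z. Z1 = {0, 1, 2, 3, 6}; Z2 = {0, 1, 2, 3, 5, 6}; fixed.
Sat(A[~alarm U alarm]) = {0, 1, 2, 3, 5, 6}
|Sat(A[~alarm U alarm])| = |{0, 1, 2, 3, 5, 6}| = 6.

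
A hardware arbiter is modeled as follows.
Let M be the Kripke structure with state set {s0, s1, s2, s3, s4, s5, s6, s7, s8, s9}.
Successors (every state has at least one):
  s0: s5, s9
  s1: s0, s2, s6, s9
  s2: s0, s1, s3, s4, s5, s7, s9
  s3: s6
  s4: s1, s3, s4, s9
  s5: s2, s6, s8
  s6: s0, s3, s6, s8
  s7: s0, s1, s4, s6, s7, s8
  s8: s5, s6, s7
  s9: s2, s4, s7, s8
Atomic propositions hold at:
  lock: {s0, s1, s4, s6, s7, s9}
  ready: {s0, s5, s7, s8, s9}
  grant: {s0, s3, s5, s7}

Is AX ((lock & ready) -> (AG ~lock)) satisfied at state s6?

Sat(lock & ready) = {s0, s7, s9}
Sat(~lock) = {s2, s3, s5, s8}
AG ~lock: greatest fixpoint, start Z0 = {s2, s3, s5, s8}, keep only states in Sat with every successor in Z. Z1 = ∅; fixed.
Sat(AG ~lock) = ∅
Sat((lock & ready) -> (AG ~lock)) = {s1, s2, s3, s4, s5, s6, s8}
Sat(AX ((lock & ready) -> (AG ~lock))) = {s : every successor in {s1, s2, s3, s4, s5, s6, s8}} = {s3, s5}
s6 ∉ Sat(AX ((lock & ready) -> (AG ~lock))) = {s3, s5}, so the formula does not hold at s6.

No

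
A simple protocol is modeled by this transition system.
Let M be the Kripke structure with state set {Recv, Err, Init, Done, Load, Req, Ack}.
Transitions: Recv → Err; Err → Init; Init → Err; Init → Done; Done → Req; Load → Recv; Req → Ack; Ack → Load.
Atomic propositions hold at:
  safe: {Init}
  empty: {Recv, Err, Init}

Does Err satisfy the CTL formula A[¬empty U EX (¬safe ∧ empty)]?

No

Sat(¬empty) = {Done, Load, Req, Ack}
Sat(¬safe) = {Recv, Err, Done, Load, Req, Ack}
Sat(¬safe ∧ empty) = {Recv, Err}
Sat(EX (¬safe ∧ empty)) = {s : some successor in {Recv, Err}} = {Recv, Init, Load}
A[¬empty U EX (¬safe ∧ empty)]: least fixpoint, start Z0 = Sat(EX (¬safe ∧ empty)) = {Recv, Init, Load}, add states in Sat(¬empty) with every successor in Z. Z1 = {Recv, Init, Load, Ack}; Z2 = {Recv, Init, Load, Req, Ack}; Z3 = {Recv, Init, Done, Load, Req, Ack}; fixed.
Sat(A[¬empty U EX (¬safe ∧ empty)]) = {Recv, Init, Done, Load, Req, Ack}
Err ∉ Sat(A[¬empty U EX (¬safe ∧ empty)]) = {Recv, Init, Done, Load, Req, Ack}, so the formula does not hold at Err.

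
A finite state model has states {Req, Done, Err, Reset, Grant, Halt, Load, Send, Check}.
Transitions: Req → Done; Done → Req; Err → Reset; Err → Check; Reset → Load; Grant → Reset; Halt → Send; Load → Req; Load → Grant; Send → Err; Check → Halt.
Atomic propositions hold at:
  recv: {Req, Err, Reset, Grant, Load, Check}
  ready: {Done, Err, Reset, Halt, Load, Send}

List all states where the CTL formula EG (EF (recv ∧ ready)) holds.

{Err, Reset, Grant, Halt, Load, Send, Check}

Sat(recv ∧ ready) = {Err, Reset, Load}
EF (recv ∧ ready): least fixpoint, start Z0 = {Err, Reset, Load}, add states with some successor in Z. Z1 = {Err, Reset, Grant, Load, Send}; Z2 = {Err, Reset, Grant, Halt, Load, Send}; Z3 = {Err, Reset, Grant, Halt, Load, Send, Check}; fixed.
Sat(EF (recv ∧ ready)) = {Err, Reset, Grant, Halt, Load, Send, Check}
EG (EF (recv ∧ ready)): greatest fixpoint, start Z0 = {Err, Reset, Grant, Halt, Load, Send, Check}, keep only states in Sat with some successor in Z. Already a fixed point.
Sat(EG (EF (recv ∧ ready))) = {Err, Reset, Grant, Halt, Load, Send, Check}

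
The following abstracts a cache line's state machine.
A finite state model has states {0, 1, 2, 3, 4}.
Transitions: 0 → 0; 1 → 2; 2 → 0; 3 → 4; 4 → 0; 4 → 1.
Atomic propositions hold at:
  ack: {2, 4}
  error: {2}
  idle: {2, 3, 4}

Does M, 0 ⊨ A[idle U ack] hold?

No

A[idle U ack]: least fixpoint, start Z0 = Sat(ack) = {2, 4}, add states in Sat(idle) with every successor in Z. Z1 = {2, 3, 4}; fixed.
Sat(A[idle U ack]) = {2, 3, 4}
0 ∉ Sat(A[idle U ack]) = {2, 3, 4}, so the formula does not hold at 0.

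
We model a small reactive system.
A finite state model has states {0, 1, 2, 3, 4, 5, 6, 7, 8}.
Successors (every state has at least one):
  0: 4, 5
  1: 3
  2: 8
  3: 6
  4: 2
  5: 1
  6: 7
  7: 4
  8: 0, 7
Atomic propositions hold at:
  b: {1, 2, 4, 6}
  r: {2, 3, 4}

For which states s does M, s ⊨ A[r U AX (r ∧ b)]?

{4, 7}

Sat(r ∧ b) = {2, 4}
Sat(AX (r ∧ b)) = {s : every successor in {2, 4}} = {4, 7}
A[r U AX (r ∧ b)]: least fixpoint, start Z0 = Sat(AX (r ∧ b)) = {4, 7}, add states in Sat(r) with every successor in Z. Already a fixed point.
Sat(A[r U AX (r ∧ b)]) = {4, 7}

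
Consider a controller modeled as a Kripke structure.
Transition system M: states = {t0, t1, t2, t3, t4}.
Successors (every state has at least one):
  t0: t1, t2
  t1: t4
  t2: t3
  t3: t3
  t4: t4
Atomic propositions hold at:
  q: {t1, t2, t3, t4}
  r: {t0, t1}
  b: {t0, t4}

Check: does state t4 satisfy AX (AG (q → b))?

Sat(q → b) = {t0, t4}
AG (q → b): greatest fixpoint, start Z0 = {t0, t4}, keep only states in Sat with every successor in Z. Z1 = {t4}; fixed.
Sat(AG (q → b)) = {t4}
Sat(AX (AG (q → b))) = {s : every successor in {t4}} = {t1, t4}
t4 ∈ Sat(AX (AG (q → b))) = {t1, t4}, so the formula holds at t4.

Yes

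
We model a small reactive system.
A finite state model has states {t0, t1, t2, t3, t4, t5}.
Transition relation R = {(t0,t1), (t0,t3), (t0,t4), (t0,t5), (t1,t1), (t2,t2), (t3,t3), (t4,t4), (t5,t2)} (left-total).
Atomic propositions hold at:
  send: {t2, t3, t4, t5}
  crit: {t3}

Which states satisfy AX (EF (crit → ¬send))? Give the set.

Sat(¬send) = {t0, t1}
Sat(crit → ¬send) = {t0, t1, t2, t4, t5}
EF (crit → ¬send): least fixpoint, start Z0 = {t0, t1, t2, t4, t5}, add states with some successor in Z. Already a fixed point.
Sat(EF (crit → ¬send)) = {t0, t1, t2, t4, t5}
Sat(AX (EF (crit → ¬send))) = {s : every successor in {t0, t1, t2, t4, t5}} = {t1, t2, t4, t5}

{t1, t2, t4, t5}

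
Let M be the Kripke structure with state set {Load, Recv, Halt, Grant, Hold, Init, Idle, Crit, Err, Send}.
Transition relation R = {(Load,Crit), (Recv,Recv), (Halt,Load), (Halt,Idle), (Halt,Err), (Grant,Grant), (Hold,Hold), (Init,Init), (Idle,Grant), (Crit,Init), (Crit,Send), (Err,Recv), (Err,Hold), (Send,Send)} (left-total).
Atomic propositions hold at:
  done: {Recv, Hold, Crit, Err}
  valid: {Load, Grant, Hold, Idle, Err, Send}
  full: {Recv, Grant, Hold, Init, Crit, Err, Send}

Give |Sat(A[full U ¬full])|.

Sat(¬full) = {Load, Halt, Idle}
A[full U ¬full]: least fixpoint, start Z0 = Sat(¬full) = {Load, Halt, Idle}, add states in Sat(full) with every successor in Z. Already a fixed point.
Sat(A[full U ¬full]) = {Load, Halt, Idle}
|Sat(A[full U ¬full])| = |{Load, Halt, Idle}| = 3.

3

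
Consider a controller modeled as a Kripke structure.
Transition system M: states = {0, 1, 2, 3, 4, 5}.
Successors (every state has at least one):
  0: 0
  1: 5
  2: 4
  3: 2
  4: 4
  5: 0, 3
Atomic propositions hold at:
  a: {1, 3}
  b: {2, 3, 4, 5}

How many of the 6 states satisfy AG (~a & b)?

Sat(~a) = {0, 2, 4, 5}
Sat(~a & b) = {2, 4, 5}
AG (~a & b): greatest fixpoint, start Z0 = {2, 4, 5}, keep only states in Sat with every successor in Z. Z1 = {2, 4}; fixed.
Sat(AG (~a & b)) = {2, 4}
|Sat(AG (~a & b))| = |{2, 4}| = 2.

2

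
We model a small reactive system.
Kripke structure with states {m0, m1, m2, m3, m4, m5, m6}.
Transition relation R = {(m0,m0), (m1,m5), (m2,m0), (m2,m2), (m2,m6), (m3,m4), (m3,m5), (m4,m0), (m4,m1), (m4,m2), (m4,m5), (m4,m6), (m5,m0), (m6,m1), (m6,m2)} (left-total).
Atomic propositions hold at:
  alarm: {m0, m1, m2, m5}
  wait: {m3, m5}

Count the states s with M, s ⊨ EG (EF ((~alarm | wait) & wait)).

Sat(~alarm) = {m3, m4, m6}
Sat(~alarm | wait) = {m3, m4, m5, m6}
Sat((~alarm | wait) & wait) = {m3, m5}
EF ((~alarm | wait) & wait): least fixpoint, start Z0 = {m3, m5}, add states with some successor in Z. Z1 = {m1, m3, m4, m5}; Z2 = {m1, m3, m4, m5, m6}; Z3 = {m1, m2, m3, m4, m5, m6}; fixed.
Sat(EF ((~alarm | wait) & wait)) = {m1, m2, m3, m4, m5, m6}
EG (EF ((~alarm | wait) & wait)): greatest fixpoint, start Z0 = {m1, m2, m3, m4, m5, m6}, keep only states in Sat with some successor in Z. Z1 = {m1, m2, m3, m4, m6}; Z2 = {m2, m3, m4, m6}; fixed.
Sat(EG (EF ((~alarm | wait) & wait))) = {m2, m3, m4, m6}
|Sat(EG (EF ((~alarm | wait) & wait)))| = |{m2, m3, m4, m6}| = 4.

4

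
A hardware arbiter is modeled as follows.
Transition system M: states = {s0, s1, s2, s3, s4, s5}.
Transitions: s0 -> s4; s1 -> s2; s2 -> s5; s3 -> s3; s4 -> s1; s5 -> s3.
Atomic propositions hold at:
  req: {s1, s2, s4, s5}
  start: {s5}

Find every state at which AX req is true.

Sat(AX req) = {s : every successor in {s1, s2, s4, s5}} = {s0, s1, s2, s4}

{s0, s1, s2, s4}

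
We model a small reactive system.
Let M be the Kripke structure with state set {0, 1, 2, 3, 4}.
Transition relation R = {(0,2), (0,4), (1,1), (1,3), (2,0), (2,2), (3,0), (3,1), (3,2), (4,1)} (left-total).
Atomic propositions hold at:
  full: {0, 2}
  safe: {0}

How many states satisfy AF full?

2

AF full: least fixpoint, start Z0 = {0, 2}, add states with every successor in Z. Already a fixed point.
Sat(AF full) = {0, 2}
|Sat(AF full)| = |{0, 2}| = 2.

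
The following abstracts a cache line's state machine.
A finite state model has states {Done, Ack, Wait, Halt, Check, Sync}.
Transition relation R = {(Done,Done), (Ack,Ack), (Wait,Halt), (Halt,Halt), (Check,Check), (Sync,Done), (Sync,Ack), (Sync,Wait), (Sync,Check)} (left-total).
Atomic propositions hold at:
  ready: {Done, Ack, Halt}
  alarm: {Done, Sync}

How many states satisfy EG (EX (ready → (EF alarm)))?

EF alarm: least fixpoint, start Z0 = {Done, Sync}, add states with some successor in Z. Already a fixed point.
Sat(EF alarm) = {Done, Sync}
Sat(ready → (EF alarm)) = {Done, Wait, Check, Sync}
Sat(EX (ready → (EF alarm))) = {s : some successor in {Done, Wait, Check, Sync}} = {Done, Check, Sync}
EG (EX (ready → (EF alarm))): greatest fixpoint, start Z0 = {Done, Check, Sync}, keep only states in Sat with some successor in Z. Already a fixed point.
Sat(EG (EX (ready → (EF alarm)))) = {Done, Check, Sync}
|Sat(EG (EX (ready → (EF alarm))))| = |{Done, Check, Sync}| = 3.

3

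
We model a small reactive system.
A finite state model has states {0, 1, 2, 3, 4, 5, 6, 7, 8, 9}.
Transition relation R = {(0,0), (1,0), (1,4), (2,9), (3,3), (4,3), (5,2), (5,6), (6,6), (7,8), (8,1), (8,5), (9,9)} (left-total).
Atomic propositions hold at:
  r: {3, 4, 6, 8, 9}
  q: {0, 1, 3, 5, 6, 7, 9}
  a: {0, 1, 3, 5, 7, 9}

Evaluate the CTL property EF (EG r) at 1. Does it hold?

EG r: greatest fixpoint, start Z0 = {3, 4, 6, 8, 9}, keep only states in Sat with some successor in Z. Z1 = {3, 4, 6, 9}; fixed.
Sat(EG r) = {3, 4, 6, 9}
EF (EG r): least fixpoint, start Z0 = {3, 4, 6, 9}, add states with some successor in Z. Z1 = {1, 2, 3, 4, 5, 6, 9}; Z2 = {1, 2, 3, 4, 5, 6, 8, 9}; Z3 = {1, 2, 3, 4, 5, 6, 7, 8, 9}; fixed.
Sat(EF (EG r)) = {1, 2, 3, 4, 5, 6, 7, 8, 9}
1 ∈ Sat(EF (EG r)) = {1, 2, 3, 4, 5, 6, 7, 8, 9}, so the formula holds at 1.

Yes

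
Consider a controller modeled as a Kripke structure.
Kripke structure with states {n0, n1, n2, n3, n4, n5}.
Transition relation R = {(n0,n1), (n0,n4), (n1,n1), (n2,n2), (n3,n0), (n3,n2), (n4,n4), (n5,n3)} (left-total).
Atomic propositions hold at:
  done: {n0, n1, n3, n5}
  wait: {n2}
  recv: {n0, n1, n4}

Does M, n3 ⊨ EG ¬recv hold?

Yes

Sat(¬recv) = {n2, n3, n5}
EG ¬recv: greatest fixpoint, start Z0 = {n2, n3, n5}, keep only states in Sat with some successor in Z. Already a fixed point.
Sat(EG ¬recv) = {n2, n3, n5}
n3 ∈ Sat(EG ¬recv) = {n2, n3, n5}, so the formula holds at n3.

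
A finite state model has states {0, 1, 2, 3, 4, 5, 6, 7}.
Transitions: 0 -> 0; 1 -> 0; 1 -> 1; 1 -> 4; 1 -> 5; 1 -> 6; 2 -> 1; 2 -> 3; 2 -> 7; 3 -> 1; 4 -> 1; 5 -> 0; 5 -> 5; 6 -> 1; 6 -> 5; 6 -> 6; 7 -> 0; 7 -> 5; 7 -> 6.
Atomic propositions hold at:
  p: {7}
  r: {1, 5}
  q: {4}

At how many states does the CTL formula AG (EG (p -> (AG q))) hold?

AG q: greatest fixpoint, start Z0 = {4}, keep only states in Sat with every successor in Z. Z1 = ∅; fixed.
Sat(AG q) = ∅
Sat(p -> (AG q)) = {0, 1, 2, 3, 4, 5, 6}
EG (p -> (AG q)): greatest fixpoint, start Z0 = {0, 1, 2, 3, 4, 5, 6}, keep only states in Sat with some successor in Z. Already a fixed point.
Sat(EG (p -> (AG q))) = {0, 1, 2, 3, 4, 5, 6}
AG (EG (p -> (AG q))): greatest fixpoint, start Z0 = {0, 1, 2, 3, 4, 5, 6}, keep only states in Sat with every successor in Z. Z1 = {0, 1, 3, 4, 5, 6}; fixed.
Sat(AG (EG (p -> (AG q)))) = {0, 1, 3, 4, 5, 6}
|Sat(AG (EG (p -> (AG q))))| = |{0, 1, 3, 4, 5, 6}| = 6.

6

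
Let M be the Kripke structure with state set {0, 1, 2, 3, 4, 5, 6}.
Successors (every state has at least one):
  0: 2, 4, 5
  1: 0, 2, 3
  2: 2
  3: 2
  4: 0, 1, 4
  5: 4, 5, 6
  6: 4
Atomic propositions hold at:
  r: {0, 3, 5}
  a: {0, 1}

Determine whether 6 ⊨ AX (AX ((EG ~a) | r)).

Sat(~a) = {2, 3, 4, 5, 6}
EG ~a: greatest fixpoint, start Z0 = {2, 3, 4, 5, 6}, keep only states in Sat with some successor in Z. Already a fixed point.
Sat(EG ~a) = {2, 3, 4, 5, 6}
Sat((EG ~a) | r) = {0, 2, 3, 4, 5, 6}
Sat(AX ((EG ~a) | r)) = {s : every successor in {0, 2, 3, 4, 5, 6}} = {0, 1, 2, 3, 5, 6}
Sat(AX (AX ((EG ~a) | r))) = {s : every successor in {0, 1, 2, 3, 5, 6}} = {1, 2, 3}
6 ∉ Sat(AX (AX ((EG ~a) | r))) = {1, 2, 3}, so the formula does not hold at 6.

No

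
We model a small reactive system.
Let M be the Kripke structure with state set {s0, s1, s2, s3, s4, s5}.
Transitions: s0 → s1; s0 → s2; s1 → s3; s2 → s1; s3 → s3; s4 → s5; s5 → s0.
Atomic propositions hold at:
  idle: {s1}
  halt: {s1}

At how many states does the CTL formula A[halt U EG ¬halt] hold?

Sat(¬halt) = {s0, s2, s3, s4, s5}
EG ¬halt: greatest fixpoint, start Z0 = {s0, s2, s3, s4, s5}, keep only states in Sat with some successor in Z. Z1 = {s0, s3, s4, s5}; Z2 = {s3, s4, s5}; Z3 = {s3, s4}; Z4 = {s3}; fixed.
Sat(EG ¬halt) = {s3}
A[halt U EG ¬halt]: least fixpoint, start Z0 = Sat(EG ¬halt) = {s3}, add states in Sat(halt) with every successor in Z. Z1 = {s1, s3}; fixed.
Sat(A[halt U EG ¬halt]) = {s1, s3}
|Sat(A[halt U EG ¬halt])| = |{s1, s3}| = 2.

2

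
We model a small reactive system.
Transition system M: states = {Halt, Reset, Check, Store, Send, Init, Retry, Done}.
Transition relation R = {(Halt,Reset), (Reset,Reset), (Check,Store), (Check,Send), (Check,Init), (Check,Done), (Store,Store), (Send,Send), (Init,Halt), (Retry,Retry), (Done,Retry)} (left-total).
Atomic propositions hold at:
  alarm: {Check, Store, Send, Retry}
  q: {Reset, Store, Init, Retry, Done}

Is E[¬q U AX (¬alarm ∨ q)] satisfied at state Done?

Yes

Sat(¬q) = {Halt, Check, Send}
Sat(¬alarm) = {Halt, Reset, Init, Done}
Sat(¬alarm ∨ q) = {Halt, Reset, Store, Init, Retry, Done}
Sat(AX (¬alarm ∨ q)) = {s : every successor in {Halt, Reset, Store, Init, Retry, Done}} = {Halt, Reset, Store, Init, Retry, Done}
E[¬q U AX (¬alarm ∨ q)]: least fixpoint, start Z0 = Sat(AX (¬alarm ∨ q)) = {Halt, Reset, Store, Init, Retry, Done}, add states in Sat(¬q) with some successor in Z. Z1 = {Halt, Reset, Check, Store, Init, Retry, Done}; fixed.
Sat(E[¬q U AX (¬alarm ∨ q)]) = {Halt, Reset, Check, Store, Init, Retry, Done}
Done ∈ Sat(E[¬q U AX (¬alarm ∨ q)]) = {Halt, Reset, Check, Store, Init, Retry, Done}, so the formula holds at Done.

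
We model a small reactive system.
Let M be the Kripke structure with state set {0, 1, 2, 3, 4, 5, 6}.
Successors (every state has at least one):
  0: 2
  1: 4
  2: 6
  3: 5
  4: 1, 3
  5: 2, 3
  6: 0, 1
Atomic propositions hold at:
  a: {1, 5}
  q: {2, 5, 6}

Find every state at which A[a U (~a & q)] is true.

{2, 6}

Sat(~a) = {0, 2, 3, 4, 6}
Sat(~a & q) = {2, 6}
A[a U (~a & q)]: least fixpoint, start Z0 = Sat((~a & q)) = {2, 6}, add states in Sat(a) with every successor in Z. Already a fixed point.
Sat(A[a U (~a & q)]) = {2, 6}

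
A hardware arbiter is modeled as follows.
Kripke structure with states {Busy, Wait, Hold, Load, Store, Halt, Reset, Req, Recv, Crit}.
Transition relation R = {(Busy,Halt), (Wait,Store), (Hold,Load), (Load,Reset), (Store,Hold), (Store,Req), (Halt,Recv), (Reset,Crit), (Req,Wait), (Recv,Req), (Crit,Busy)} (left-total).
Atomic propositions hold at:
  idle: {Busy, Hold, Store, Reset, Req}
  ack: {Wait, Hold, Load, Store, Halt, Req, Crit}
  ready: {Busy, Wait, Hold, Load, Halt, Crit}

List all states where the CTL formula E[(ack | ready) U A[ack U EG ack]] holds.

{Wait, Store, Req}

Sat(ack | ready) = {Busy, Wait, Hold, Load, Store, Halt, Req, Crit}
EG ack: greatest fixpoint, start Z0 = {Wait, Hold, Load, Store, Halt, Req, Crit}, keep only states in Sat with some successor in Z. Z1 = {Wait, Hold, Store, Req}; Z2 = {Wait, Store, Req}; fixed.
Sat(EG ack) = {Wait, Store, Req}
A[ack U EG ack]: least fixpoint, start Z0 = Sat(EG ack) = {Wait, Store, Req}, add states in Sat(ack) with every successor in Z. Already a fixed point.
Sat(A[ack U EG ack]) = {Wait, Store, Req}
E[(ack | ready) U A[ack U EG ack]]: least fixpoint, start Z0 = Sat(A[ack U EG ack]) = {Wait, Store, Req}, add states in Sat(ack | ready) with some successor in Z. Already a fixed point.
Sat(E[(ack | ready) U A[ack U EG ack]]) = {Wait, Store, Req}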